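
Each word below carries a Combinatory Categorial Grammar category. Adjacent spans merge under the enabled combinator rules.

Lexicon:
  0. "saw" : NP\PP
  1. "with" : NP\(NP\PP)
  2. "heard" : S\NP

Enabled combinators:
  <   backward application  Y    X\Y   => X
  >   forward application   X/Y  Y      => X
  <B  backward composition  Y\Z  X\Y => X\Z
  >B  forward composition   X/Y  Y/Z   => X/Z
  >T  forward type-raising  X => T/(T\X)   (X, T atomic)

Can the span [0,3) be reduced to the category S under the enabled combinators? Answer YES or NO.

[0,3] S   <
  [0,2] NP   <
    [0,1] "saw" : NP\PP
    [1,2] "with" : NP\(NP\PP)
  [2,3] "heard" : S\NP

YES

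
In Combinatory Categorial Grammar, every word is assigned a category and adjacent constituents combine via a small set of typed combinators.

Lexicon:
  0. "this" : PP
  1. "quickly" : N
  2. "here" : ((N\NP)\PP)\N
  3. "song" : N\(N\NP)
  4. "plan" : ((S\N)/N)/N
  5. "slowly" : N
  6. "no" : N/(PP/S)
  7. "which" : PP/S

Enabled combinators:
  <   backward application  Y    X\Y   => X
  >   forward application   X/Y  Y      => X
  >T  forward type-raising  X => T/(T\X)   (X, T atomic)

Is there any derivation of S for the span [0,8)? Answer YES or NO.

[0,8] S   <
  [0,4] N   <
    [0,3] N\NP   <
      [0,1] "this" : PP
      [1,3] (N\NP)\PP   <
        [1,2] "quickly" : N
        [2,3] "here" : ((N\NP)\PP)\N
    [3,4] "song" : N\(N\NP)
  [4,8] S\N   >
    [4,6] (S\N)/N   >
      [4,5] "plan" : ((S\N)/N)/N
      [5,6] "slowly" : N
    [6,8] N   >
      [6,7] "no" : N/(PP/S)
      [7,8] "which" : PP/S

YES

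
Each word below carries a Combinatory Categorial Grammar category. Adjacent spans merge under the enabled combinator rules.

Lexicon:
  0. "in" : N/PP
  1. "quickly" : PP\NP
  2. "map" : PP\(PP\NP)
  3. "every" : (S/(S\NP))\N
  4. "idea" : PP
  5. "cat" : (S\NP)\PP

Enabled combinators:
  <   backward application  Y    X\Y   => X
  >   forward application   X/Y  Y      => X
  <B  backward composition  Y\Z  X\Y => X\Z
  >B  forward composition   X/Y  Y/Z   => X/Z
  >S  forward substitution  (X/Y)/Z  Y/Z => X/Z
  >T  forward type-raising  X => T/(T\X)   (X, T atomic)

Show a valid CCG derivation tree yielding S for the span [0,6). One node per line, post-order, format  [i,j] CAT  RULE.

[0,6] S   >
  [0,4] S/(S\NP)   <
    [0,3] N   >
      [0,1] "in" : N/PP
      [1,3] PP   <
        [1,2] "quickly" : PP\NP
        [2,3] "map" : PP\(PP\NP)
    [3,4] "every" : (S/(S\NP))\N
  [4,6] S\NP   <
    [4,5] "idea" : PP
    [5,6] "cat" : (S\NP)\PP

[0,1] N/PP  lex  "in"
[1,2] PP\NP  lex  "quickly"
[2,3] PP\(PP\NP)  lex  "map"
[1,3] PP  <  k=2
[0,3] N  >  k=1
[3,4] (S/(S\NP))\N  lex  "every"
[0,4] S/(S\NP)  <  k=3
[4,5] PP  lex  "idea"
[5,6] (S\NP)\PP  lex  "cat"
[4,6] S\NP  <  k=5
[0,6] S  >  k=4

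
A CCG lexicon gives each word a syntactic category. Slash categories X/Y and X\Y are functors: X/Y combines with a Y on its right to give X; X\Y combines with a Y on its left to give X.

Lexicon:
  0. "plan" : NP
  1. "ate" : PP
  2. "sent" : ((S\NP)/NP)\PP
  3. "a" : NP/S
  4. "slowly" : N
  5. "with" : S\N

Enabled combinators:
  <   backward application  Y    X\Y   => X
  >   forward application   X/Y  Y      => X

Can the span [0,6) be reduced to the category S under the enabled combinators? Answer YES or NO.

YES

[0,6] S   <
  [0,1] "plan" : NP
  [1,6] S\NP   >
    [1,3] (S\NP)/NP   <
      [1,2] "ate" : PP
      [2,3] "sent" : ((S\NP)/NP)\PP
    [3,6] NP   >
      [3,4] "a" : NP/S
      [4,6] S   <
        [4,5] "slowly" : N
        [5,6] "with" : S\N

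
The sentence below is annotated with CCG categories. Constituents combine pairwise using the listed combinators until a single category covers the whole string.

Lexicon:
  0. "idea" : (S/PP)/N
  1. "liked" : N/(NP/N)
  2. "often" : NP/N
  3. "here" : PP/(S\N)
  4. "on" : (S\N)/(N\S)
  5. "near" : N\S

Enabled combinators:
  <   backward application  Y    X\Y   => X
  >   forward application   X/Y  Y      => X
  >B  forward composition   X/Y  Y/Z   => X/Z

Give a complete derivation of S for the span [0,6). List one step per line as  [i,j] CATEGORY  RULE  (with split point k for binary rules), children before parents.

[0,1] (S/PP)/N  lex  "idea"
[1,2] N/(NP/N)  lex  "liked"
[2,3] NP/N  lex  "often"
[1,3] N  >  k=2
[0,3] S/PP  >  k=1
[3,4] PP/(S\N)  lex  "here"
[4,5] (S\N)/(N\S)  lex  "on"
[5,6] N\S  lex  "near"
[4,6] S\N  >  k=5
[3,6] PP  >  k=4
[0,6] S  >  k=3

[0,6] S   >
  [0,3] S/PP   >
    [0,1] "idea" : (S/PP)/N
    [1,3] N   >
      [1,2] "liked" : N/(NP/N)
      [2,3] "often" : NP/N
  [3,6] PP   >
    [3,4] "here" : PP/(S\N)
    [4,6] S\N   >
      [4,5] "on" : (S\N)/(N\S)
      [5,6] "near" : N\S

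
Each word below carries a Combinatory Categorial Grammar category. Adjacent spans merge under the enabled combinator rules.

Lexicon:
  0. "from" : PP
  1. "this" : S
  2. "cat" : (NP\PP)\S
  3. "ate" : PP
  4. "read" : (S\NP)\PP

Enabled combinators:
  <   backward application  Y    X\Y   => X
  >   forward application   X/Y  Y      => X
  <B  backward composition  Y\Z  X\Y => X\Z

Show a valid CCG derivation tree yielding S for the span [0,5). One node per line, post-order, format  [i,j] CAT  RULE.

[0,5] S   <
  [0,1] "from" : PP
  [1,5] S\PP   <B
    [1,3] NP\PP   <
      [1,2] "this" : S
      [2,3] "cat" : (NP\PP)\S
    [3,5] S\NP   <
      [3,4] "ate" : PP
      [4,5] "read" : (S\NP)\PP

[0,1] PP  lex  "from"
[1,2] S  lex  "this"
[2,3] (NP\PP)\S  lex  "cat"
[1,3] NP\PP  <  k=2
[3,4] PP  lex  "ate"
[4,5] (S\NP)\PP  lex  "read"
[3,5] S\NP  <  k=4
[1,5] S\PP  <B  k=3
[0,5] S  <  k=1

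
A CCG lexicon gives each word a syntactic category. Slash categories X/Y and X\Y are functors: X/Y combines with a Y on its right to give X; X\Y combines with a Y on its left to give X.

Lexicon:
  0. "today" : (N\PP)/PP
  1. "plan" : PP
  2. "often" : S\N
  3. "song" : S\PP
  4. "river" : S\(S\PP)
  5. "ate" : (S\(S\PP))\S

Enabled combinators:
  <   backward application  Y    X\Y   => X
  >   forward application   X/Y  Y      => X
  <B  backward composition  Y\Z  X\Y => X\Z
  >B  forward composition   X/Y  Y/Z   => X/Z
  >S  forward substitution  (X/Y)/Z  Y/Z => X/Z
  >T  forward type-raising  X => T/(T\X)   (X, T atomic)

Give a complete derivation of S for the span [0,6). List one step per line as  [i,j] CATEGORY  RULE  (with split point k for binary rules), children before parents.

[0,6] S   <
  [0,3] S\PP   <B
    [0,2] N\PP   >
      [0,1] "today" : (N\PP)/PP
      [1,2] "plan" : PP
    [2,3] "often" : S\N
  [3,6] S\(S\PP)   <
    [3,5] S   <
      [3,4] "song" : S\PP
      [4,5] "river" : S\(S\PP)
    [5,6] "ate" : (S\(S\PP))\S

[0,1] (N\PP)/PP  lex  "today"
[1,2] PP  lex  "plan"
[0,2] N\PP  >  k=1
[2,3] S\N  lex  "often"
[0,3] S\PP  <B  k=2
[3,4] S\PP  lex  "song"
[4,5] S\(S\PP)  lex  "river"
[3,5] S  <  k=4
[5,6] (S\(S\PP))\S  lex  "ate"
[3,6] S\(S\PP)  <  k=5
[0,6] S  <  k=3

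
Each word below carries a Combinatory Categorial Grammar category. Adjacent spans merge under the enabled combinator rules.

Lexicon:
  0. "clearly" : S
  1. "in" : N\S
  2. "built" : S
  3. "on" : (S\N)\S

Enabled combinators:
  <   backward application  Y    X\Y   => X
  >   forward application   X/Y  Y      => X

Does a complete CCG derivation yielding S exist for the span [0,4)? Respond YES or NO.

YES

[0,4] S   <
  [0,2] N   <
    [0,1] "clearly" : S
    [1,2] "in" : N\S
  [2,4] S\N   <
    [2,3] "built" : S
    [3,4] "on" : (S\N)\S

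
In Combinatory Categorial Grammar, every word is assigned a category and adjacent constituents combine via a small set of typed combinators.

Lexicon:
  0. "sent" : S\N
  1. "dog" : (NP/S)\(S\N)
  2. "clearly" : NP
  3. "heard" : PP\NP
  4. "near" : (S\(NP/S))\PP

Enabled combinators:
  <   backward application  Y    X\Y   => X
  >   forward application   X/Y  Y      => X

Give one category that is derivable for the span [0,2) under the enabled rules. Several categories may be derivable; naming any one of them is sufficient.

[0,5] S   <
  [0,2] NP/S   <
    [0,1] "sent" : S\N
    [1,2] "dog" : (NP/S)\(S\N)
  [2,5] S\(NP/S)   <
    [2,4] PP   <
      [2,3] "clearly" : NP
      [3,4] "heard" : PP\NP
    [4,5] "near" : (S\(NP/S))\PP

NP/S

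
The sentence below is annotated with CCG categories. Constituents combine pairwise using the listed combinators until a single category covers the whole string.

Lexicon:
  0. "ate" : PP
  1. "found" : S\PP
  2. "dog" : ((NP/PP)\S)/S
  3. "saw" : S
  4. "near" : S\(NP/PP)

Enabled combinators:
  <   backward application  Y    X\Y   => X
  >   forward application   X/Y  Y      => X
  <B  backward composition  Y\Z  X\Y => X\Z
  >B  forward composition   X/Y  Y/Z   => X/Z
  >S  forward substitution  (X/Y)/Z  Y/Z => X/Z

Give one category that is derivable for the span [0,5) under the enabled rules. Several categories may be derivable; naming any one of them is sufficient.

[0,5] S   <
  [0,4] NP/PP   <
    [0,2] S   <
      [0,1] "ate" : PP
      [1,2] "found" : S\PP
    [2,4] (NP/PP)\S   >
      [2,3] "dog" : ((NP/PP)\S)/S
      [3,4] "saw" : S
  [4,5] "near" : S\(NP/PP)

S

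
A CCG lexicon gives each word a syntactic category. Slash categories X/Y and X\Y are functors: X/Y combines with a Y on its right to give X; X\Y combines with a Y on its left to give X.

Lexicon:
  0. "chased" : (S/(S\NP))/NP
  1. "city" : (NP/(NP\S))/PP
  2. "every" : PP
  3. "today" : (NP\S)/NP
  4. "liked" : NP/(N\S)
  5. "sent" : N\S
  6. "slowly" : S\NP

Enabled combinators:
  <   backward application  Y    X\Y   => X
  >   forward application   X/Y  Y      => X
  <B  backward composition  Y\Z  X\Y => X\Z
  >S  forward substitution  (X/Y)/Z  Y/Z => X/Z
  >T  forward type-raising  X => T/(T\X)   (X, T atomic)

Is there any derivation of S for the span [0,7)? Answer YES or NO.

[0,7] S   >
  [0,6] S/(S\NP)   >
    [0,1] "chased" : (S/(S\NP))/NP
    [1,6] NP   >
      [1,3] NP/(NP\S)   >
        [1,2] "city" : (NP/(NP\S))/PP
        [2,3] "every" : PP
      [3,6] NP\S   >
        [3,4] "today" : (NP\S)/NP
        [4,6] NP   >
          [4,5] "liked" : NP/(N\S)
          [5,6] "sent" : N\S
  [6,7] "slowly" : S\NP

YES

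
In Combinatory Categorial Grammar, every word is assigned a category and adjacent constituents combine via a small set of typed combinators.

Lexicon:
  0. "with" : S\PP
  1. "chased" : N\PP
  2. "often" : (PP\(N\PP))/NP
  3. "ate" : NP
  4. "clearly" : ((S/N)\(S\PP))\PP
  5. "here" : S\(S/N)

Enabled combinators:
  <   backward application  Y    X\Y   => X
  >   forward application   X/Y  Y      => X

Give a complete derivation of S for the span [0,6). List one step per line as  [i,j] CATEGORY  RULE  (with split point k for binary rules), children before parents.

[0,6] S   <
  [0,5] S/N   <
    [0,1] "with" : S\PP
    [1,5] (S/N)\(S\PP)   <
      [1,4] PP   <
        [1,2] "chased" : N\PP
        [2,4] PP\(N\PP)   >
          [2,3] "often" : (PP\(N\PP))/NP
          [3,4] "ate" : NP
      [4,5] "clearly" : ((S/N)\(S\PP))\PP
  [5,6] "here" : S\(S/N)

[0,1] S\PP  lex  "with"
[1,2] N\PP  lex  "chased"
[2,3] (PP\(N\PP))/NP  lex  "often"
[3,4] NP  lex  "ate"
[2,4] PP\(N\PP)  >  k=3
[1,4] PP  <  k=2
[4,5] ((S/N)\(S\PP))\PP  lex  "clearly"
[1,5] (S/N)\(S\PP)  <  k=4
[0,5] S/N  <  k=1
[5,6] S\(S/N)  lex  "here"
[0,6] S  <  k=5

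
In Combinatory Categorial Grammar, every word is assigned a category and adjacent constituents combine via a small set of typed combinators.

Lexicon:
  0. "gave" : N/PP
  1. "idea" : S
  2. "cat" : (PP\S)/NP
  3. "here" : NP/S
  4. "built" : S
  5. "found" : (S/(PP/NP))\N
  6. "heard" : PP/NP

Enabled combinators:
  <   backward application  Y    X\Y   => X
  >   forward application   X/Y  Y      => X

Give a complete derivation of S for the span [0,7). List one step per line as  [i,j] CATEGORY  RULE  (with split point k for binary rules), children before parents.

[0,7] S   >
  [0,6] S/(PP/NP)   <
    [0,5] N   >
      [0,1] "gave" : N/PP
      [1,5] PP   <
        [1,2] "idea" : S
        [2,5] PP\S   >
          [2,3] "cat" : (PP\S)/NP
          [3,5] NP   >
            [3,4] "here" : NP/S
            [4,5] "built" : S
    [5,6] "found" : (S/(PP/NP))\N
  [6,7] "heard" : PP/NP

[0,1] N/PP  lex  "gave"
[1,2] S  lex  "idea"
[2,3] (PP\S)/NP  lex  "cat"
[3,4] NP/S  lex  "here"
[4,5] S  lex  "built"
[3,5] NP  >  k=4
[2,5] PP\S  >  k=3
[1,5] PP  <  k=2
[0,5] N  >  k=1
[5,6] (S/(PP/NP))\N  lex  "found"
[0,6] S/(PP/NP)  <  k=5
[6,7] PP/NP  lex  "heard"
[0,7] S  >  k=6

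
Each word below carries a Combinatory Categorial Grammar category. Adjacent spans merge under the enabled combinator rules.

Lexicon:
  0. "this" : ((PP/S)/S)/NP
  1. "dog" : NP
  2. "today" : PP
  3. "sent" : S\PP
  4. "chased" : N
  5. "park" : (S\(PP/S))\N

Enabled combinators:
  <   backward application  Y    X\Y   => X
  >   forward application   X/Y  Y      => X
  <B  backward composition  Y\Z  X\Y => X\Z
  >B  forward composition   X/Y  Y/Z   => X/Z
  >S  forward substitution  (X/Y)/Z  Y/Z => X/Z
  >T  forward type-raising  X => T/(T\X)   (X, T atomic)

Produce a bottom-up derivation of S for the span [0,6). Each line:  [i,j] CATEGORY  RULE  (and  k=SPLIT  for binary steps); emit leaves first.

[0,6] S   <
  [0,4] PP/S   >
    [0,2] (PP/S)/S   >
      [0,1] "this" : ((PP/S)/S)/NP
      [1,2] "dog" : NP
    [2,4] S   <
      [2,3] "today" : PP
      [3,4] "sent" : S\PP
  [4,6] S\(PP/S)   <
    [4,5] "chased" : N
    [5,6] "park" : (S\(PP/S))\N

[0,1] ((PP/S)/S)/NP  lex  "this"
[1,2] NP  lex  "dog"
[0,2] (PP/S)/S  >  k=1
[2,3] PP  lex  "today"
[3,4] S\PP  lex  "sent"
[2,4] S  <  k=3
[0,4] PP/S  >  k=2
[4,5] N  lex  "chased"
[5,6] (S\(PP/S))\N  lex  "park"
[4,6] S\(PP/S)  <  k=5
[0,6] S  <  k=4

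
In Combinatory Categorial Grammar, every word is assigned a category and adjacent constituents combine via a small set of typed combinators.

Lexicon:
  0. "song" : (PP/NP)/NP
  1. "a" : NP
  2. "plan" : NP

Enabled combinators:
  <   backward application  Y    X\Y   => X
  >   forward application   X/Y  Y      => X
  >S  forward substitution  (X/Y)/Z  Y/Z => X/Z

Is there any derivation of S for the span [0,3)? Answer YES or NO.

(PP/NP)/NP NP NP
CKY chart[0,3] = {PP}; S ∉ chart

NO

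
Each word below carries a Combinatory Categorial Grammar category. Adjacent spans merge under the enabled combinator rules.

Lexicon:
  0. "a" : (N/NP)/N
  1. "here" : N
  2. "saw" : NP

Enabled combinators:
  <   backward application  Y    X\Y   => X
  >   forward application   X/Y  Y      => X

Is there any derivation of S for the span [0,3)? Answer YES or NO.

NO

(N/NP)/N N NP
CKY chart[0,3] = {N}; S ∉ chart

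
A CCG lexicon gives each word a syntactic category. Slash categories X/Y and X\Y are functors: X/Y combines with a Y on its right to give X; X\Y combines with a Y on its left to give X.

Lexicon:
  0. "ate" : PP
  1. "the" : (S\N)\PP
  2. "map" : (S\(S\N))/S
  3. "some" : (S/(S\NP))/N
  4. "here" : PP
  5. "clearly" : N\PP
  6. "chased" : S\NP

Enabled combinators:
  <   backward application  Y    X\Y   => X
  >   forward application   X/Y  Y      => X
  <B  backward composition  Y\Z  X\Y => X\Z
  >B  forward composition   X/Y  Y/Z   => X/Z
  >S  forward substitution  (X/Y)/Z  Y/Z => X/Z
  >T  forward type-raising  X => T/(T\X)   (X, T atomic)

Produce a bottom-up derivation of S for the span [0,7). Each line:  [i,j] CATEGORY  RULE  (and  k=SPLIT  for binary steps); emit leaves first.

[0,1] PP  lex  "ate"
[1,2] (S\N)\PP  lex  "the"
[0,2] S\N  <  k=1
[2,3] (S\(S\N))/S  lex  "map"
[3,4] (S/(S\NP))/N  lex  "some"
[4,5] PP  lex  "here"
[4,5] N/(N\PP)  >T
[5,6] N\PP  lex  "clearly"
[4,6] N  >  k=5
[3,6] S/(S\NP)  >  k=4
[6,7] S\NP  lex  "chased"
[3,7] S  >  k=6
[2,7] S\(S\N)  >  k=3
[0,7] S  <  k=2

[0,7] S   <
  [0,2] S\N   <
    [0,1] "ate" : PP
    [1,2] "the" : (S\N)\PP
  [2,7] S\(S\N)   >
    [2,3] "map" : (S\(S\N))/S
    [3,7] S   >
      [3,6] S/(S\NP)   >
        [3,4] "some" : (S/(S\NP))/N
        [4,6] N   >
          [4,5] N/(N\PP)   >T
            [4,5] "here" : PP
          [5,6] "clearly" : N\PP
      [6,7] "chased" : S\NP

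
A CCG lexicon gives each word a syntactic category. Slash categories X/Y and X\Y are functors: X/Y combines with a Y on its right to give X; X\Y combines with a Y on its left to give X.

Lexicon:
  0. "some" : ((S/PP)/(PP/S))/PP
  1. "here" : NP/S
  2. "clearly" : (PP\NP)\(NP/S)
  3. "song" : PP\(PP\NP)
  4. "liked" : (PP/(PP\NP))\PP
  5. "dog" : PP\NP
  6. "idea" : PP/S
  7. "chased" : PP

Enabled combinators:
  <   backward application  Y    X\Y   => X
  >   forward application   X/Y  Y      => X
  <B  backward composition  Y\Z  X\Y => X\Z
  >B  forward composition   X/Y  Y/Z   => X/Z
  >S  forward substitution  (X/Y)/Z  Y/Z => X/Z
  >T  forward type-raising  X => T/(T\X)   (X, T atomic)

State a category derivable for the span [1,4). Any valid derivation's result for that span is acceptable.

PP

[0,8] S   >
  [0,7] S/PP   >
    [0,6] (S/PP)/(PP/S)   >
      [0,1] "some" : ((S/PP)/(PP/S))/PP
      [1,6] PP   >
        [1,5] PP/(PP\NP)   <
          [1,4] PP   <
            [1,3] PP\NP   <
              [1,2] "here" : NP/S
              [2,3] "clearly" : (PP\NP)\(NP/S)
            [3,4] "song" : PP\(PP\NP)
          [4,5] "liked" : (PP/(PP\NP))\PP
        [5,6] "dog" : PP\NP
    [6,7] "idea" : PP/S
  [7,8] "chased" : PP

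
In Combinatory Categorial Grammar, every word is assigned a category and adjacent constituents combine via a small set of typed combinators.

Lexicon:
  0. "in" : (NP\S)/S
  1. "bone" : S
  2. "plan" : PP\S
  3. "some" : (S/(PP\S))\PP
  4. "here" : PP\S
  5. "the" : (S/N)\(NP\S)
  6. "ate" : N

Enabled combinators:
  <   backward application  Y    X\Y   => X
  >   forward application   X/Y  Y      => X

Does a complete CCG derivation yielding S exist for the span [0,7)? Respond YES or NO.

[0,7] S   >
  [0,6] S/N   <
    [0,5] NP\S   >
      [0,1] "in" : (NP\S)/S
      [1,5] S   >
        [1,4] S/(PP\S)   <
          [1,3] PP   <
            [1,2] "bone" : S
            [2,3] "plan" : PP\S
          [3,4] "some" : (S/(PP\S))\PP
        [4,5] "here" : PP\S
    [5,6] "the" : (S/N)\(NP\S)
  [6,7] "ate" : N

YES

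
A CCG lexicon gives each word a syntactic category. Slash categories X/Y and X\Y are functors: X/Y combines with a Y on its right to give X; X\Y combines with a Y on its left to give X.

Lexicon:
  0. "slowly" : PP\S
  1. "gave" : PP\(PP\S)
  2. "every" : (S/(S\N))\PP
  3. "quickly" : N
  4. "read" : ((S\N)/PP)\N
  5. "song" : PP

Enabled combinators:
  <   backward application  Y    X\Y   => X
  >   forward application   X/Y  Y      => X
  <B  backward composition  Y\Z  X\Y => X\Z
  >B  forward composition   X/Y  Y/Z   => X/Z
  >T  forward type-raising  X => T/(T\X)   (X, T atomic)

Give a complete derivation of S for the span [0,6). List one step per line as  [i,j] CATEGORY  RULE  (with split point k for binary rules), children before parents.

[0,1] PP\S  lex  "slowly"
[1,2] PP\(PP\S)  lex  "gave"
[0,2] PP  <  k=1
[2,3] (S/(S\N))\PP  lex  "every"
[0,3] S/(S\N)  <  k=2
[3,4] N  lex  "quickly"
[4,5] ((S\N)/PP)\N  lex  "read"
[3,5] (S\N)/PP  <  k=4
[5,6] PP  lex  "song"
[3,6] S\N  >  k=5
[0,6] S  >  k=3

[0,6] S   >
  [0,3] S/(S\N)   <
    [0,2] PP   <
      [0,1] "slowly" : PP\S
      [1,2] "gave" : PP\(PP\S)
    [2,3] "every" : (S/(S\N))\PP
  [3,6] S\N   >
    [3,5] (S\N)/PP   <
      [3,4] "quickly" : N
      [4,5] "read" : ((S\N)/PP)\N
    [5,6] "song" : PP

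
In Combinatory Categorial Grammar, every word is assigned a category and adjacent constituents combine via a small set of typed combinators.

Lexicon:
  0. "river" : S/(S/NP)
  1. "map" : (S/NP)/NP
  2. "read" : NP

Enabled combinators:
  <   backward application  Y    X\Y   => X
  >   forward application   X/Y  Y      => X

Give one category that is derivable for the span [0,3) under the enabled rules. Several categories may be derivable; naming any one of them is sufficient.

[0,3] S   >
  [0,1] "river" : S/(S/NP)
  [1,3] S/NP   >
    [1,2] "map" : (S/NP)/NP
    [2,3] "read" : NP

S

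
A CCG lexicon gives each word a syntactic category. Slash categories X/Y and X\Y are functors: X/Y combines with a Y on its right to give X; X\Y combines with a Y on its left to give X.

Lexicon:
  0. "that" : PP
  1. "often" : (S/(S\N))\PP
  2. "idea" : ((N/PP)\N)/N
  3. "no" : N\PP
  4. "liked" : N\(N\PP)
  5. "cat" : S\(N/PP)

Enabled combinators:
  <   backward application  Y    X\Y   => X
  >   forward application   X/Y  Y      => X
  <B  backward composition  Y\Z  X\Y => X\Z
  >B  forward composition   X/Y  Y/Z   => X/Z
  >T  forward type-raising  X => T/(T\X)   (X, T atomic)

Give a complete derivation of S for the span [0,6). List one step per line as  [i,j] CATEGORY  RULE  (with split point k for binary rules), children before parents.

[0,6] S   >
  [0,2] S/(S\N)   <
    [0,1] "that" : PP
    [1,2] "often" : (S/(S\N))\PP
  [2,6] S\N   <B
    [2,5] (N/PP)\N   >
      [2,3] "idea" : ((N/PP)\N)/N
      [3,5] N   <
        [3,4] "no" : N\PP
        [4,5] "liked" : N\(N\PP)
    [5,6] "cat" : S\(N/PP)

[0,1] PP  lex  "that"
[1,2] (S/(S\N))\PP  lex  "often"
[0,2] S/(S\N)  <  k=1
[2,3] ((N/PP)\N)/N  lex  "idea"
[3,4] N\PP  lex  "no"
[4,5] N\(N\PP)  lex  "liked"
[3,5] N  <  k=4
[2,5] (N/PP)\N  >  k=3
[5,6] S\(N/PP)  lex  "cat"
[2,6] S\N  <B  k=5
[0,6] S  >  k=2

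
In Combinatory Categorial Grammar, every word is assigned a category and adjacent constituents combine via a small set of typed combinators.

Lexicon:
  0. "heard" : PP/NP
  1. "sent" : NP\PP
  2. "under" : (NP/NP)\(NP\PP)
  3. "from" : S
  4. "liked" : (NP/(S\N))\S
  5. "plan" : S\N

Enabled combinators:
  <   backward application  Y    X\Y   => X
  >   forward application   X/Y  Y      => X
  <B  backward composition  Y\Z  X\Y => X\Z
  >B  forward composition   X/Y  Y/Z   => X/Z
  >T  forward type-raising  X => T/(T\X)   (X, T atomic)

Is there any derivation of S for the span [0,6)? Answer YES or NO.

NO

PP/NP NP\PP (NP/NP)\(NP\PP) S (NP/(S\N))\S S\N
CKY chart[0,6] = {N/(N\PP), NP/(NP\PP), PP, PP/(NP\NP), PP/(PP\PP), S/(S\PP)}; S ∉ chart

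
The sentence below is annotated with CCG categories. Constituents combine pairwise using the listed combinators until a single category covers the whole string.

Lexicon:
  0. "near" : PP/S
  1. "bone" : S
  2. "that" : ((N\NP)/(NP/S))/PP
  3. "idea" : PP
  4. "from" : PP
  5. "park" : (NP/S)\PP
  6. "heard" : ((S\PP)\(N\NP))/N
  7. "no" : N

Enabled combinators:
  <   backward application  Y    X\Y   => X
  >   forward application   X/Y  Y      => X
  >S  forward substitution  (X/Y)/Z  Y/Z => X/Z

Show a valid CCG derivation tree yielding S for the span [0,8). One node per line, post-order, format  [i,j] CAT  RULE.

[0,1] PP/S  lex  "near"
[1,2] S  lex  "bone"
[0,2] PP  >  k=1
[2,3] ((N\NP)/(NP/S))/PP  lex  "that"
[3,4] PP  lex  "idea"
[2,4] (N\NP)/(NP/S)  >  k=3
[4,5] PP  lex  "from"
[5,6] (NP/S)\PP  lex  "park"
[4,6] NP/S  <  k=5
[2,6] N\NP  >  k=4
[6,7] ((S\PP)\(N\NP))/N  lex  "heard"
[7,8] N  lex  "no"
[6,8] (S\PP)\(N\NP)  >  k=7
[2,8] S\PP  <  k=6
[0,8] S  <  k=2

[0,8] S   <
  [0,2] PP   >
    [0,1] "near" : PP/S
    [1,2] "bone" : S
  [2,8] S\PP   <
    [2,6] N\NP   >
      [2,4] (N\NP)/(NP/S)   >
        [2,3] "that" : ((N\NP)/(NP/S))/PP
        [3,4] "idea" : PP
      [4,6] NP/S   <
        [4,5] "from" : PP
        [5,6] "park" : (NP/S)\PP
    [6,8] (S\PP)\(N\NP)   >
      [6,7] "heard" : ((S\PP)\(N\NP))/N
      [7,8] "no" : N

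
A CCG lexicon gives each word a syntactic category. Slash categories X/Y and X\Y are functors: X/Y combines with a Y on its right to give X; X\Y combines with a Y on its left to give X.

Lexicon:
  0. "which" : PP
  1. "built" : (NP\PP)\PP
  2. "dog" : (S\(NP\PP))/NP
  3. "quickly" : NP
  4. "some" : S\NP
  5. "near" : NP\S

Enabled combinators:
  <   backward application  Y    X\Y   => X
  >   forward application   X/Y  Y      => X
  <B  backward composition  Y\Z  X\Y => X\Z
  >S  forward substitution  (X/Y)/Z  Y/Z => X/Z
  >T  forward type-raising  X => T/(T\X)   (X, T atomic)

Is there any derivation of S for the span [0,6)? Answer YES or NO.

[0,6] S   <
  [0,2] NP\PP   <
    [0,1] "which" : PP
    [1,2] "built" : (NP\PP)\PP
  [2,6] S\(NP\PP)   >
    [2,3] "dog" : (S\(NP\PP))/NP
    [3,6] NP   <
      [3,5] S   <
        [3,4] "quickly" : NP
        [4,5] "some" : S\NP
      [5,6] "near" : NP\S

YES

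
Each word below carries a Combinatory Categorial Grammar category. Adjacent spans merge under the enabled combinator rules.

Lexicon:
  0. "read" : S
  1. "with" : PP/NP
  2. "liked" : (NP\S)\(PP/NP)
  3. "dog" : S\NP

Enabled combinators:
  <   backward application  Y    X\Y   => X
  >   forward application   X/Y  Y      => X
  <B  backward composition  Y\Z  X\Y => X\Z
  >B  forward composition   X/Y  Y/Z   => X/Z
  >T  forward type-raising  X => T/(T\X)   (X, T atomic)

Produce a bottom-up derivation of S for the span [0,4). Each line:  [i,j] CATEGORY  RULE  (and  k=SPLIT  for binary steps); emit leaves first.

[0,4] S   <
  [0,3] NP   >
    [0,1] NP/(NP\S)   >T
      [0,1] "read" : S
    [1,3] NP\S   <
      [1,2] "with" : PP/NP
      [2,3] "liked" : (NP\S)\(PP/NP)
  [3,4] "dog" : S\NP

[0,1] S  lex  "read"
[0,1] NP/(NP\S)  >T
[1,2] PP/NP  lex  "with"
[2,3] (NP\S)\(PP/NP)  lex  "liked"
[1,3] NP\S  <  k=2
[0,3] NP  >  k=1
[3,4] S\NP  lex  "dog"
[0,4] S  <  k=3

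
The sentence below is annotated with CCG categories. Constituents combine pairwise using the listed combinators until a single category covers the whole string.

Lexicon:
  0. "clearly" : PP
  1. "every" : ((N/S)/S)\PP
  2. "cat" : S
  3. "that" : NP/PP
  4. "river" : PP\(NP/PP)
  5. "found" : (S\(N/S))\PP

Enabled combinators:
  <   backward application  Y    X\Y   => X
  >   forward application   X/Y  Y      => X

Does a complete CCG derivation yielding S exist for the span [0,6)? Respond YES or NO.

YES

[0,6] S   <
  [0,3] N/S   >
    [0,2] (N/S)/S   <
      [0,1] "clearly" : PP
      [1,2] "every" : ((N/S)/S)\PP
    [2,3] "cat" : S
  [3,6] S\(N/S)   <
    [3,5] PP   <
      [3,4] "that" : NP/PP
      [4,5] "river" : PP\(NP/PP)
    [5,6] "found" : (S\(N/S))\PP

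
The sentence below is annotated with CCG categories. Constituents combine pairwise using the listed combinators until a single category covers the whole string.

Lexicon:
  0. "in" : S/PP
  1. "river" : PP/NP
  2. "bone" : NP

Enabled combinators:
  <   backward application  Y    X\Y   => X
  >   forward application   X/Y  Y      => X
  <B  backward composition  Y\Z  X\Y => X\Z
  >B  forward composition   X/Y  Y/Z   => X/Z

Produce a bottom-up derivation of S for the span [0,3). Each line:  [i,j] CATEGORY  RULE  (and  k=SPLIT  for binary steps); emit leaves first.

[0,3] S   >
  [0,1] "in" : S/PP
  [1,3] PP   >
    [1,2] "river" : PP/NP
    [2,3] "bone" : NP

[0,1] S/PP  lex  "in"
[1,2] PP/NP  lex  "river"
[2,3] NP  lex  "bone"
[1,3] PP  >  k=2
[0,3] S  >  k=1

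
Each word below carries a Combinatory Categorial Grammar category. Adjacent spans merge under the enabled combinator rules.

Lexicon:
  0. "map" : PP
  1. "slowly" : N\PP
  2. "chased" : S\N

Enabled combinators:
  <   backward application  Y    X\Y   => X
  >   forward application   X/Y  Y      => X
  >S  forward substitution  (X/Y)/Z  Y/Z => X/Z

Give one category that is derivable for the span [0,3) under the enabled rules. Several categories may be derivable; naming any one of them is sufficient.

[0,3] S   <
  [0,2] N   <
    [0,1] "map" : PP
    [1,2] "slowly" : N\PP
  [2,3] "chased" : S\N

S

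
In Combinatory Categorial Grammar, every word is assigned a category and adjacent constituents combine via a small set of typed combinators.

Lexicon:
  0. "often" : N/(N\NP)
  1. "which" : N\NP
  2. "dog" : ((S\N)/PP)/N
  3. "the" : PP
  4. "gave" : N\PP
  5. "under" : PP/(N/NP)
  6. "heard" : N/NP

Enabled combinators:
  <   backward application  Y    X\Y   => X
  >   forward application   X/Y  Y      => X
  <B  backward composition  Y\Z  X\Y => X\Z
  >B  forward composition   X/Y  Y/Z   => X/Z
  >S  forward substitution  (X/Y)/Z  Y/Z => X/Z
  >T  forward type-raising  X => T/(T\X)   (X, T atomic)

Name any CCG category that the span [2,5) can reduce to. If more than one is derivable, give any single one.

[0,7] S   <
  [0,2] N   >
    [0,1] "often" : N/(N\NP)
    [1,2] "which" : N\NP
  [2,7] S\N   >
    [2,5] (S\N)/PP   >
      [2,3] "dog" : ((S\N)/PP)/N
      [3,5] N   >
        [3,4] N/(N\PP)   >T
          [3,4] "the" : PP
        [4,5] "gave" : N\PP
    [5,7] PP   >
      [5,6] "under" : PP/(N/NP)
      [6,7] "heard" : N/NP

(S\N)/PP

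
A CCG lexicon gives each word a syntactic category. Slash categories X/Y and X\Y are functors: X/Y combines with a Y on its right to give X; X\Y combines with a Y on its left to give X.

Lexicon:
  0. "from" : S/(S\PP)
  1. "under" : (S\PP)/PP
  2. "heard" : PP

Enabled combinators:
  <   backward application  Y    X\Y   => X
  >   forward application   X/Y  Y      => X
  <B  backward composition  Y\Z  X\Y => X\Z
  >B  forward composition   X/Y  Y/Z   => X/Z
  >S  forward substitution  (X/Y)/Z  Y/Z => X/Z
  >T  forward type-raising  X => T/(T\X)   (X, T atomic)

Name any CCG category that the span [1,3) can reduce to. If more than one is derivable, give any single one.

S\PP

[0,3] S   >
  [0,1] "from" : S/(S\PP)
  [1,3] S\PP   >
    [1,2] "under" : (S\PP)/PP
    [2,3] "heard" : PP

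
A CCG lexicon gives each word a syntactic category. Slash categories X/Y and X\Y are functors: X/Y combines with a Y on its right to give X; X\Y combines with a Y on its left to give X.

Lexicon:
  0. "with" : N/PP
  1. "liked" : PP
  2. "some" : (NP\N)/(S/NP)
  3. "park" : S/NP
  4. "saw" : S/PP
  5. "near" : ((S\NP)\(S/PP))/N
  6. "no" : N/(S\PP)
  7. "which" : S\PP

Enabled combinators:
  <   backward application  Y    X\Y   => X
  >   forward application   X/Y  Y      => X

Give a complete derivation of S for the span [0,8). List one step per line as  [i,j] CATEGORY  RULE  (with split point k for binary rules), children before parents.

[0,1] N/PP  lex  "with"
[1,2] PP  lex  "liked"
[0,2] N  >  k=1
[2,3] (NP\N)/(S/NP)  lex  "some"
[3,4] S/NP  lex  "park"
[2,4] NP\N  >  k=3
[0,4] NP  <  k=2
[4,5] S/PP  lex  "saw"
[5,6] ((S\NP)\(S/PP))/N  lex  "near"
[6,7] N/(S\PP)  lex  "no"
[7,8] S\PP  lex  "which"
[6,8] N  >  k=7
[5,8] (S\NP)\(S/PP)  >  k=6
[4,8] S\NP  <  k=5
[0,8] S  <  k=4

[0,8] S   <
  [0,4] NP   <
    [0,2] N   >
      [0,1] "with" : N/PP
      [1,2] "liked" : PP
    [2,4] NP\N   >
      [2,3] "some" : (NP\N)/(S/NP)
      [3,4] "park" : S/NP
  [4,8] S\NP   <
    [4,5] "saw" : S/PP
    [5,8] (S\NP)\(S/PP)   >
      [5,6] "near" : ((S\NP)\(S/PP))/N
      [6,8] N   >
        [6,7] "no" : N/(S\PP)
        [7,8] "which" : S\PP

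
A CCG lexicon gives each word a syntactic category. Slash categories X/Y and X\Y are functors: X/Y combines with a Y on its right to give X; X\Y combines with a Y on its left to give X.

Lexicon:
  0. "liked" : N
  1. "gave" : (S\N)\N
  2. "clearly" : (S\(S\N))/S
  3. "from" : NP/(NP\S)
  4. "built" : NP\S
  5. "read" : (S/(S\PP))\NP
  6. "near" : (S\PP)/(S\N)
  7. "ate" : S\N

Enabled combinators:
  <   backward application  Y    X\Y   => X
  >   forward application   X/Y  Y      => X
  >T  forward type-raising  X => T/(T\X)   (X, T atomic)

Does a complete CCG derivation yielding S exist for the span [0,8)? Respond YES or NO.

[0,8] S   <
  [0,2] S\N   <
    [0,1] "liked" : N
    [1,2] "gave" : (S\N)\N
  [2,8] S\(S\N)   >
    [2,3] "clearly" : (S\(S\N))/S
    [3,8] S   >
      [3,6] S/(S\PP)   <
        [3,5] NP   >
          [3,4] "from" : NP/(NP\S)
          [4,5] "built" : NP\S
        [5,6] "read" : (S/(S\PP))\NP
      [6,8] S\PP   >
        [6,7] "near" : (S\PP)/(S\N)
        [7,8] "ate" : S\N

YES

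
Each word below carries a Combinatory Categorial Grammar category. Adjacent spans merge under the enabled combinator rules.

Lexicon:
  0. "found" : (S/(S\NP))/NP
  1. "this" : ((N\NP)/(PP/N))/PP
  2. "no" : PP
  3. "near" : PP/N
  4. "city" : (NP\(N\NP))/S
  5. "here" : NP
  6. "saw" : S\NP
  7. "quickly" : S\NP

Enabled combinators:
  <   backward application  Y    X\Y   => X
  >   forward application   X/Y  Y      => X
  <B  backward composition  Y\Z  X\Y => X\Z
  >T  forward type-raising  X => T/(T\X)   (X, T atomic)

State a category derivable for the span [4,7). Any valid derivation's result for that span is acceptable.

[0,8] S   >
  [0,7] S/(S\NP)   >
    [0,1] "found" : (S/(S\NP))/NP
    [1,7] NP   <
      [1,4] N\NP   >
        [1,3] (N\NP)/(PP/N)   >
          [1,2] "this" : ((N\NP)/(PP/N))/PP
          [2,3] "no" : PP
        [3,4] "near" : PP/N
      [4,7] NP\(N\NP)   >
        [4,5] "city" : (NP\(N\NP))/S
        [5,7] S   <
          [5,6] "here" : NP
          [6,7] "saw" : S\NP
  [7,8] "quickly" : S\NP

NP\(N\NP)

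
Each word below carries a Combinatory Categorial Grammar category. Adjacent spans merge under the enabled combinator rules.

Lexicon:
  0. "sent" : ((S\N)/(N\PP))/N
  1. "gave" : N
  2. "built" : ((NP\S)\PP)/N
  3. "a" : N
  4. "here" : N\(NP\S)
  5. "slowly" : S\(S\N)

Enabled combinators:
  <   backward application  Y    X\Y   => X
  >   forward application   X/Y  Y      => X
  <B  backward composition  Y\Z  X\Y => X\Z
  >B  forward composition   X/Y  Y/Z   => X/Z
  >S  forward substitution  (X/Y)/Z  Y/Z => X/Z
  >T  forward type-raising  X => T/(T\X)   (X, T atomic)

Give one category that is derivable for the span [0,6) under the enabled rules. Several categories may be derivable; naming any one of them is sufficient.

S

[0,6] S   <
  [0,5] S\N   >
    [0,2] (S\N)/(N\PP)   >
      [0,1] "sent" : ((S\N)/(N\PP))/N
      [1,2] "gave" : N
    [2,5] N\PP   <B
      [2,4] (NP\S)\PP   >
        [2,3] "built" : ((NP\S)\PP)/N
        [3,4] "a" : N
      [4,5] "here" : N\(NP\S)
  [5,6] "slowly" : S\(S\N)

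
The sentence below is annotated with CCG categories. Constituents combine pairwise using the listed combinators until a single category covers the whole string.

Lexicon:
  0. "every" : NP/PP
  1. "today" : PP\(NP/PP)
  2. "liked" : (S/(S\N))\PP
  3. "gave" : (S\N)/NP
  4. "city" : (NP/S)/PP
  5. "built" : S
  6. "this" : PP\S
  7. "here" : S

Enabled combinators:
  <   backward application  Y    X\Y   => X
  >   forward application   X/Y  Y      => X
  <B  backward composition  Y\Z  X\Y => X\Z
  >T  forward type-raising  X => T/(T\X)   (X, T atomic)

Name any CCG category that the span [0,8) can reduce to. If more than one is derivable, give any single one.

S

[0,8] S   >
  [0,3] S/(S\N)   <
    [0,2] PP   <
      [0,1] "every" : NP/PP
      [1,2] "today" : PP\(NP/PP)
    [2,3] "liked" : (S/(S\N))\PP
  [3,8] S\N   >
    [3,4] "gave" : (S\N)/NP
    [4,8] NP   >
      [4,7] NP/S   >
        [4,5] "city" : (NP/S)/PP
        [5,7] PP   >
          [5,6] PP/(PP\S)   >T
            [5,6] "built" : S
          [6,7] "this" : PP\S
      [7,8] "here" : S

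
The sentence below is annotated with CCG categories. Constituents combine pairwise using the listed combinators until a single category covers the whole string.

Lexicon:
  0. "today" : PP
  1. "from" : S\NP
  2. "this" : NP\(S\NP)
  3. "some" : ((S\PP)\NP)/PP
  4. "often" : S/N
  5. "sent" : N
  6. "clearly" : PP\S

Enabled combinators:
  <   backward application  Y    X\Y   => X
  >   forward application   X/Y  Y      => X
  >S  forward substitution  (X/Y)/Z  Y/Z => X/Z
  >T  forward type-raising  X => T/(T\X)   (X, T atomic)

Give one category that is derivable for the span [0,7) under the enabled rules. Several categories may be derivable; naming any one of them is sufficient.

[0,7] S   >
  [0,1] S/(S\PP)   >T
    [0,1] "today" : PP
  [1,7] S\PP   <
    [1,3] NP   <
      [1,2] "from" : S\NP
      [2,3] "this" : NP\(S\NP)
    [3,7] (S\PP)\NP   >
      [3,4] "some" : ((S\PP)\NP)/PP
      [4,7] PP   <
        [4,6] S   >
          [4,5] "often" : S/N
          [5,6] "sent" : N
        [6,7] "clearly" : PP\S

S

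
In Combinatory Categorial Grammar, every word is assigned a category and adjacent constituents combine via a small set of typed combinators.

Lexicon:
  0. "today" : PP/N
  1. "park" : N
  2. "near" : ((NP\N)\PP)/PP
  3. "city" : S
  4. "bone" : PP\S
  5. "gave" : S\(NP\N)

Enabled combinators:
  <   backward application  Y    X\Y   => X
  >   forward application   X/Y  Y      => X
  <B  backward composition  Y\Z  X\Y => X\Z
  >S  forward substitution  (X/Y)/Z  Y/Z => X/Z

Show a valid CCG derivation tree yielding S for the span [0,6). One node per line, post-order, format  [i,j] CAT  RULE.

[0,6] S   <
  [0,2] PP   >
    [0,1] "today" : PP/N
    [1,2] "park" : N
  [2,6] S\PP   <B
    [2,5] (NP\N)\PP   >
      [2,3] "near" : ((NP\N)\PP)/PP
      [3,5] PP   <
        [3,4] "city" : S
        [4,5] "bone" : PP\S
    [5,6] "gave" : S\(NP\N)

[0,1] PP/N  lex  "today"
[1,2] N  lex  "park"
[0,2] PP  >  k=1
[2,3] ((NP\N)\PP)/PP  lex  "near"
[3,4] S  lex  "city"
[4,5] PP\S  lex  "bone"
[3,5] PP  <  k=4
[2,5] (NP\N)\PP  >  k=3
[5,6] S\(NP\N)  lex  "gave"
[2,6] S\PP  <B  k=5
[0,6] S  <  k=2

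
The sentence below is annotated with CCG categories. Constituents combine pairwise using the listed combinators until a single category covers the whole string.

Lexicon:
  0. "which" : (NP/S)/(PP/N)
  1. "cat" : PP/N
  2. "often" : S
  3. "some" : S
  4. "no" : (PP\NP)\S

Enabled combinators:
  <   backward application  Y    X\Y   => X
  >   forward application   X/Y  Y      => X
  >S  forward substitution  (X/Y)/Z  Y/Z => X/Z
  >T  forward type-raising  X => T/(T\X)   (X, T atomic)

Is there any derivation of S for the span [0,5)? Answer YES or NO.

(NP/S)/(PP/N) PP/N S S (PP\NP)\S
CKY chart[0,5] = {N/(N\PP), NP/(NP\PP), PP, PP/(PP\PP), S/(S\PP)}; S ∉ chart

NO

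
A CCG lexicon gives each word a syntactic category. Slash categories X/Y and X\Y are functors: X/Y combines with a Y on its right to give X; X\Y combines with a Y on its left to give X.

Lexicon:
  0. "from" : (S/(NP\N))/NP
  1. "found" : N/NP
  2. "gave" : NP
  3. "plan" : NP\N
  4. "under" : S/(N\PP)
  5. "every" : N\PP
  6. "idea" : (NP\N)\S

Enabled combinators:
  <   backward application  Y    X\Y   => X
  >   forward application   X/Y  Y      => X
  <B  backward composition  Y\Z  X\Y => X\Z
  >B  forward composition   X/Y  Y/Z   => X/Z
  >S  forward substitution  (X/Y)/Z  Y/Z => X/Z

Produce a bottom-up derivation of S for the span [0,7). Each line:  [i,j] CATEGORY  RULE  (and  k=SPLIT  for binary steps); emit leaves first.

[0,1] (S/(NP\N))/NP  lex  "from"
[1,2] N/NP  lex  "found"
[2,3] NP  lex  "gave"
[1,3] N  >  k=2
[3,4] NP\N  lex  "plan"
[1,4] NP  <  k=3
[0,4] S/(NP\N)  >  k=1
[4,5] S/(N\PP)  lex  "under"
[5,6] N\PP  lex  "every"
[4,6] S  >  k=5
[6,7] (NP\N)\S  lex  "idea"
[4,7] NP\N  <  k=6
[0,7] S  >  k=4

[0,7] S   >
  [0,4] S/(NP\N)   >
    [0,1] "from" : (S/(NP\N))/NP
    [1,4] NP   <
      [1,3] N   >
        [1,2] "found" : N/NP
        [2,3] "gave" : NP
      [3,4] "plan" : NP\N
  [4,7] NP\N   <
    [4,6] S   >
      [4,5] "under" : S/(N\PP)
      [5,6] "every" : N\PP
    [6,7] "idea" : (NP\N)\S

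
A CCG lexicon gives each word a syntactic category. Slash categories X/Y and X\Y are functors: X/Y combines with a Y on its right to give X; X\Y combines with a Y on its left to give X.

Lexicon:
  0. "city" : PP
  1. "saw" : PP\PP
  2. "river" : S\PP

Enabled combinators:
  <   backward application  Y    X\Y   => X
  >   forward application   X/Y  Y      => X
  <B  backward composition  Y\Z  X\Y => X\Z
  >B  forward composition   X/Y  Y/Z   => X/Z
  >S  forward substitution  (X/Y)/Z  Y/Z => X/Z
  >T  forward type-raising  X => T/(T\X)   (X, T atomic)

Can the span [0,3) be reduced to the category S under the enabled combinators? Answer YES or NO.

YES

[0,3] S   <
  [0,1] "city" : PP
  [1,3] S\PP   <B
    [1,2] "saw" : PP\PP
    [2,3] "river" : S\PP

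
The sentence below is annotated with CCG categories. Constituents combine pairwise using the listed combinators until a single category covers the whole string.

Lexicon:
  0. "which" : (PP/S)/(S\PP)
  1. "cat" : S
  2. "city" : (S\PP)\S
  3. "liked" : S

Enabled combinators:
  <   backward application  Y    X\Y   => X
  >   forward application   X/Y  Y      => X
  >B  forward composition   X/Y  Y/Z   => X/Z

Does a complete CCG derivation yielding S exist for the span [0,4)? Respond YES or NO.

NO

(PP/S)/(S\PP) S (S\PP)\S S
CKY chart[0,4] = {PP}; S ∉ chart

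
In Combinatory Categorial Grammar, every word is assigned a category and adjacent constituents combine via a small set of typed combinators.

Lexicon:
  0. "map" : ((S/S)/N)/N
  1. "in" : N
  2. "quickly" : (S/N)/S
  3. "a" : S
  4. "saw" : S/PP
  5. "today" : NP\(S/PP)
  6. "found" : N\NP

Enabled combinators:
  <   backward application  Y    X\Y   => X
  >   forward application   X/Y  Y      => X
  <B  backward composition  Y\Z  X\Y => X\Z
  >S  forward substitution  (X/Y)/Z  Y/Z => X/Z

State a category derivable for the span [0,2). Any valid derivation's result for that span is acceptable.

(S/S)/N

[0,7] S   >
  [0,4] S/N   >S
    [0,2] (S/S)/N   >
      [0,1] "map" : ((S/S)/N)/N
      [1,2] "in" : N
    [2,4] S/N   >
      [2,3] "quickly" : (S/N)/S
      [3,4] "a" : S
  [4,7] N   <
    [4,6] NP   <
      [4,5] "saw" : S/PP
      [5,6] "today" : NP\(S/PP)
    [6,7] "found" : N\NP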